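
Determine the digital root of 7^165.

1

The digital root of n equals n mod 9 (or 9 when 9 | n), so we need 7^165 mod 9.
7^165 ≡ 1 (mod 9), so the digital root is 1.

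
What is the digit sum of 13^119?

13^119 = 3624590305361413470799644990060270974768258519061301251830985869665939140632453798114308416394869792108118619264541993700274955248677
Sum of its 133 digits: 610.

610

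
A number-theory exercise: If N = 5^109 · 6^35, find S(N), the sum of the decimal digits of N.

5^109 · 6^35 = 26486479438057604659458889578144136223158966458868235349655151367187500000000000000000000000000000000000
Sum of its 104 digits: 351.

351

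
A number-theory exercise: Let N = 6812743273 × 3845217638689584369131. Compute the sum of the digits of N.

122

6812743273 × 3845217638689584369131 = 26196480601203410445963169105763
Sum of its 32 digits: 122.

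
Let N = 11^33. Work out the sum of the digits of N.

143

11^33 = 23225154419887808141001767796309131
Sum of its 35 digits: 143.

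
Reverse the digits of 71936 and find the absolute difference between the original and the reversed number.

Reverse of 71936 is 63917.
|71936 − 63917| = 8019

8019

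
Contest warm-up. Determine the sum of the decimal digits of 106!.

106! = 114628056373470835453434738414834942870388487424139673389282723476762012382449946252660360871841673476016298287096435143747350528228224302506311680000000000000000000000000
Sum of its 171 digits: 639.

639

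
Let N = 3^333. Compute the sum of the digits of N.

3^333 = 760988023132059809720425867265032780727896356372077865117010037035791631439306199613044145649378522557935351570949952010001833769302566531786879537190794573523
Sum of its 159 digits: 702.

702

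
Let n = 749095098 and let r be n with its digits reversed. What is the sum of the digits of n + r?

48

Reversal of 749095098 is 890590947; 749095098 + 890590947 = 1639686045.
Digit sum of 1639686045: 1+6+3+9+6+8+6+0+4+5 = 48.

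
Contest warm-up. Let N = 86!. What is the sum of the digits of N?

86! = 24227095383672732381765523203441259715284870552429381750838764496720162249742450276789464634901319465571660595200000000000000000000
Sum of its 131 digits: 495.

495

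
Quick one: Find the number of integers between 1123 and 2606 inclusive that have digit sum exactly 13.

The integers in [1123, 2606] that have digit sum exactly 13: 1129, 1138, 1147, 1156, 1165, 1174, …, 2560, 2605.
118 qualify.

118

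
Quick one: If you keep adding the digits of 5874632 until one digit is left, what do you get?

8

5+8+7+4+6+3+2 = 35
3+5 = 8
(Equivalently, 5874632 mod 9 = 8.)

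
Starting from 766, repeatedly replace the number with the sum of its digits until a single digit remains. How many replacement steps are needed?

766 → 19 → 10 → 1 (3 steps)

3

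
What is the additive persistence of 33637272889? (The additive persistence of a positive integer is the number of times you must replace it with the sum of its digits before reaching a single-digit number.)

33637272889 → 58 → 13 → 4 (3 steps)

3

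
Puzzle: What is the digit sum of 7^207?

820

7^207 = 8615773691943899650986589643014454171848473996172844739016318215226539579881879207613030381830302398070501833741646749213850513729778215737863236621587834528384934525433983543
Sum of its 175 digits: 820.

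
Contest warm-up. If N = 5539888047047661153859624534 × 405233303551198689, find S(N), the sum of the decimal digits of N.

210

5539888047047661153859624534 × 405233303551198689 = 2244947134608922156542767996776308135173035926
Sum of its 46 digits: 210.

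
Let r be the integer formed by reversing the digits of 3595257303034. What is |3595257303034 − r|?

707780222919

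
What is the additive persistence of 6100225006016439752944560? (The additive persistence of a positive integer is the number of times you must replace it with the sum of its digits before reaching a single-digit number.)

3

6100225006016439752944560 → 87 → 15 → 6 (3 steps)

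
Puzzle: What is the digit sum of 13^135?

13^135 = 2411862590671818147012665454806081329787106162164097549489374291083526136238674976587123226996059377601293294734841830872154662433040769035027768320357
Sum of its 151 digits: 667.

667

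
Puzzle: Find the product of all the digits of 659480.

0

6×5×9×4×8×0 = 0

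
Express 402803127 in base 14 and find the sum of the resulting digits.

402803127 in base 14 is 3B6D41DD.
Digit sum: 3+11+6+13+4+1+13+13 = 64.

64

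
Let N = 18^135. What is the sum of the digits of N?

18^135 = 28959308601721081893916656616429171085888477861626710200236767753723121512417776912382586766793472052892391476766175232070131515147488531380143550158817274535430095634432
Sum of its 170 digits: 738.

738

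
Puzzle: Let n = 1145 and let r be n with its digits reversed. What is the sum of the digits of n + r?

Reversal of 1145 is 5411; 1145 + 5411 = 6556.
Digit sum of 6556: 6+5+5+6 = 22.

22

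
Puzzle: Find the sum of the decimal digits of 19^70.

397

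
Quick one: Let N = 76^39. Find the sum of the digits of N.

76^39 = 22476573198030218697036987493897358916595193617491662997481291424701874176
Sum of its 74 digits: 370.

370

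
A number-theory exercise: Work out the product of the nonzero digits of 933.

9×3×3 = 81

81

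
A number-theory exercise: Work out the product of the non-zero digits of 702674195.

7×2×6×7×4×1×9×5 = 105840

105840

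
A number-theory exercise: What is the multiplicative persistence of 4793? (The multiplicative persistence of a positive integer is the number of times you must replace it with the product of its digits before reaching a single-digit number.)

3

4793 → 756 → 210 → 0 (3 steps)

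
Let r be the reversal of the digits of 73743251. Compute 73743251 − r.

58508514

Reverse of 73743251 is 15234737.
73743251 − 15234737 = 58508514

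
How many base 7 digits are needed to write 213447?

213447 in base 7 is 1546203, which has 7 digits.

7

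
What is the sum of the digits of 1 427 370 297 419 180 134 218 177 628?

115

1+4+2+7+3+7+0+2+9+7+4+1+9+1+8+0+1+3+4+2+1+8+1+7+7+6+2+8 = 115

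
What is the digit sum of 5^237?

5^237 = 4527839539413356183754559645443895890341265599069569094791307444967750659296422557369765725980479049726976219648438914827941366436636627668121946044266223907470703125
Sum of its 166 digits: 818.

818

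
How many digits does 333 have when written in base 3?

6

333 in base 3 is 110100, which has 6 digits.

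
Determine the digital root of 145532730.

3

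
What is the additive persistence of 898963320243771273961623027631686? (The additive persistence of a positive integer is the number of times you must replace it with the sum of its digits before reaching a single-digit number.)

898963320243771273961623027631686 → 150 → 6 (2 steps)

2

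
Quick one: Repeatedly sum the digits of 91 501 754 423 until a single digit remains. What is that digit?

9+1+5+0+1+7+5+4+4+2+3 = 41
4+1 = 5

5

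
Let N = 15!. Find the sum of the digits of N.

45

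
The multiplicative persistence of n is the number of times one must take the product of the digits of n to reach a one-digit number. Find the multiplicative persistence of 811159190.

811159190 → 0 (1 step)

1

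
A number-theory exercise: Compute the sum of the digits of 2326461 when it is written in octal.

39

2326461 in base 8 is 10677675.
Digit sum: 1+0+6+7+7+6+7+5 = 39.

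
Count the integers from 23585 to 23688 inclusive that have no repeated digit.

44

The integers in [23585, 23688] that have no repeated digit: 23586, 23587, 23589, 23590, 23591, 23594, …, 23685, 23687.
44 qualify.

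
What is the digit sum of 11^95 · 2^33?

11^95 · 2^33 = 7350128756529383722331951586519315488208601195332863164135322533123519357022417529079301755916624748706004992
Sum of its 109 digits: 454.

454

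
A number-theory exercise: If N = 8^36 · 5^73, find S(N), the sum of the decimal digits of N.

8^36 · 5^73 = 343597383680000000000000000000000000000000000000000000000000000000000000000000000000
Sum of its 84 digits: 59.

59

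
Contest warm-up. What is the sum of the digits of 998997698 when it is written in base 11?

998997698 in base 11 is 4729A9836.
Digit sum: 4+7+2+9+10+9+8+3+6 = 58.

58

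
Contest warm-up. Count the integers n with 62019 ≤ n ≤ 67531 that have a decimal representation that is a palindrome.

The integers in [62019, 67531] that have a decimal representation that is a palindrome: 62026, 62126, 62226, 62326, 62426, 62526, …, 67376, 67476.
55 qualify.

55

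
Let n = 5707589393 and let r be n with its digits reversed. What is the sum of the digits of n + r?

58

Reversal of 5707589393 is 3939857075; 5707589393 + 3939857075 = 9647446468.
Digit sum of 9647446468: 9+6+4+7+4+4+6+4+6+8 = 58.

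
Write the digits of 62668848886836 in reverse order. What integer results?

Reversing 62668848886836 gives 63868884886626.

63868884886626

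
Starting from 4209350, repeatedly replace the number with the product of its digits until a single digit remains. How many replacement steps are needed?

1

4209350 → 0 (1 step)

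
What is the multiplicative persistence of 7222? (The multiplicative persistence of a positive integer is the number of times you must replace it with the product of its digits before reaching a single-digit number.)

3

7222 → 56 → 30 → 0 (3 steps)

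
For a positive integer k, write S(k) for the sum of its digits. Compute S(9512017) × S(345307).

S(9512017) = 9+5+1+2+0+1+7 = 25.
S(345307) = 3+4+5+3+0+7 = 22.
25 · 22 = 550.

550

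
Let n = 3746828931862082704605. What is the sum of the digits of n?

99

3+7+4+6+8+2+8+9+3+1+8+6+2+0+8+2+7+0+4+6+0+5 = 99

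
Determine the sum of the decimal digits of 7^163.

628

7^163 = 563612377803792947265531140820894868575250234922636559494929282232990194987864746914004563069661276174010417776269913283230247777223328343
Sum of its 138 digits: 628.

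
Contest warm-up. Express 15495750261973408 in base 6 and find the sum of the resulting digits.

15495750261973408 in base 6 is 412324413221332141104.
Digit sum: 4+1+2+3+2+4+4+1+3+2+2+1+3+3+2+1+4+1+1+0+4 = 48.

48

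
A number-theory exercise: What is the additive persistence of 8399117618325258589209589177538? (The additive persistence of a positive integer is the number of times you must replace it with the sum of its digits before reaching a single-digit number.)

8399117618325258589209589177538 → 164 → 11 → 2 (3 steps)

3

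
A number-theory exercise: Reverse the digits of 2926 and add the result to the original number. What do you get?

9218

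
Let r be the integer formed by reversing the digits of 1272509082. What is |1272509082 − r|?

Reverse of 1272509082 is 2809052721.
|1272509082 − 2809052721| = 1536543639

1536543639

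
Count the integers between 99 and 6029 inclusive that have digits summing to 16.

The integers in [99, 6029] that have digits summing to 16: 169, 178, 187, 196, 259, 268, …, 6019, 6028.
433 qualify.

433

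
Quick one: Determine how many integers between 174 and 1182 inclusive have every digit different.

The integers in [174, 1182] that have every digit different: 174, 175, 176, 178, 179, 180, …, 1097, 1098.
653 qualify.

653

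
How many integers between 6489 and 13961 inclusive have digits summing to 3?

10

The integers in [6489, 13961] that have digits summing to 3: 10002, 10011, 10020, 10101, 10110, 10200, 11001, 11010, 11100, 12000.
10 qualify.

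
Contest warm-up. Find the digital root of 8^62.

1

The digital root of n equals n mod 9 (or 9 when 9 | n), so we need 8^62 mod 9.
8^62 ≡ 1 (mod 9), so the digital root is 1.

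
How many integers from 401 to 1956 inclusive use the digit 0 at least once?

The integers in [401, 1956] that use the digit 0 at least once: 401, 402, 403, 404, 405, 406, …, 1940, 1950.
380 qualify.

380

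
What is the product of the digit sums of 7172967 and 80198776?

S(7172967) = 7+1+7+2+9+6+7 = 39.
S(80198776) = 8+0+1+9+8+7+7+6 = 46.
39 · 46 = 1794.

1794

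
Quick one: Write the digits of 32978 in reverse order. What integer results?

Reversing 32978 gives 87923.

87923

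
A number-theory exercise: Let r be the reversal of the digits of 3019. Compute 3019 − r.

-6084

Reverse of 3019 is 9103.
3019 − 9103 = -6084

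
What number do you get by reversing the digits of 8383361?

1633838

Reversing 8383361 gives 1633838.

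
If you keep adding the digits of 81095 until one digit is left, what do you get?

5

8+1+0+9+5 = 23
2+3 = 5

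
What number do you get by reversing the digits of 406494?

494604

Reversing 406494 gives 494604.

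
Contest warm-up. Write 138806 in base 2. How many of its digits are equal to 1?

138806 in base 2 is 100001111000110110.
The digit 1 appears 9 times.

9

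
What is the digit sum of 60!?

288

60! = 8320987112741390144276341183223364380754172606361245952449277696409600000000000000
Sum of its 82 digits: 288.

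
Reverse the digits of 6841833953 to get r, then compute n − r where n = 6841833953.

3248452467

Reverse of 6841833953 is 3593381486.
6841833953 − 3593381486 = 3248452467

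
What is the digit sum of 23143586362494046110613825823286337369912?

169

2+3+1+4+3+5+8+6+3+6+2+4+9+4+0+4+6+1+1+0+6+1+3+8+2+5+8+2+3+2+8+6+3+3+7+3+6+9+9+1+2 = 169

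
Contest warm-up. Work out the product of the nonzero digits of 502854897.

5×2×8×5×4×8×9×7 = 806400

806400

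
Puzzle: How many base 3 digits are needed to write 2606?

2606 in base 3 is 10120112, which has 8 digits.

8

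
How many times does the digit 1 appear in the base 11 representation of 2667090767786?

3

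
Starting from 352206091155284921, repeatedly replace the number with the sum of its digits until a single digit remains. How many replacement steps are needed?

352206091155284921 → 65 → 11 → 2 (3 steps)

3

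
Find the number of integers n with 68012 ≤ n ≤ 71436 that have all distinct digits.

1150

The integers in [68012, 71436] that have all distinct digits: 68012, 68013, 68014, 68015, 68017, 68019, …, 71435, 71436.
1150 qualify.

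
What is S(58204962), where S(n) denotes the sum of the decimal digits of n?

36

5+8+2+0+4+9+6+2 = 36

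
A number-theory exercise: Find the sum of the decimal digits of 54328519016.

5+4+3+2+8+5+1+9+0+1+6 = 44

44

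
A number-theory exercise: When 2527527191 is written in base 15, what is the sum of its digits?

2527527191 in base 15 is EBD66E2B.
Digit sum: 14+11+13+6+6+14+2+11 = 77.

77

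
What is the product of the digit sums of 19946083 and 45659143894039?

S(19946083) = 1+9+9+4+6+0+8+3 = 40.
S(45659143894039) = 4+5+6+5+9+1+4+3+8+9+4+0+3+9 = 70.
40 · 70 = 2800.

2800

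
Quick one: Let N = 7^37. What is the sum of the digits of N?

115

7^37 = 18562115921017574302453163671207
Sum of its 32 digits: 115.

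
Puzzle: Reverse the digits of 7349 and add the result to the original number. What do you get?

16786

Reverse of 7349 is 9437.
7349 + 9437 = 16786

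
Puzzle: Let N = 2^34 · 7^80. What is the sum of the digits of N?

334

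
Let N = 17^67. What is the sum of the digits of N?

314

17^67 = 27547217140113004110781593006840291996645123360044229169316532090500266429898209073
Sum of its 83 digits: 314.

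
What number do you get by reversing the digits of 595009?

900595

Reversing 595009 gives 900595.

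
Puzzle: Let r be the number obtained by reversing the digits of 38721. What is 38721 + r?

Reverse of 38721 is 12783.
38721 + 12783 = 51504

51504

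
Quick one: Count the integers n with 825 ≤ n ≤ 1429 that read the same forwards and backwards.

The integers in [825, 1429] that read the same forwards and backwards: 828, 838, 848, 858, 868, 878, …, 1221, 1331.
22 qualify.

22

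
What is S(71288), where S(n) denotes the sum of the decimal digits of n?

7+1+2+8+8 = 26

26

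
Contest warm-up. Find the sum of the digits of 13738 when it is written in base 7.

13738 in base 7 is 55024.
Digit sum: 5+5+0+2+4 = 16.

16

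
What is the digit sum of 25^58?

322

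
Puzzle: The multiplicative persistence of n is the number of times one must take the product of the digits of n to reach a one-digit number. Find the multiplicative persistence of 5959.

2

5959 → 2025 → 0 (2 steps)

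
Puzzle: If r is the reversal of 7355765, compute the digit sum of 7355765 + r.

13

Reversal of 7355765 is 5675537; 7355765 + 5675537 = 13031302.
Digit sum of 13031302: 1+3+0+3+1+3+0+2 = 13.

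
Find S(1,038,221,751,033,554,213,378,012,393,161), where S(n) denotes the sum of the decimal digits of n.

1+0+3+8+2+2+1+7+5+1+0+3+3+5+5+4+2+1+3+3+7+8+0+1+2+3+9+3+1+6+1 = 100

100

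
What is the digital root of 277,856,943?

6

2+7+7+8+5+6+9+4+3 = 51
5+1 = 6
(Equivalently, 277,856,943 mod 9 = 6.)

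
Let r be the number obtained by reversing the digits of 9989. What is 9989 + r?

19888

Reverse of 9989 is 9899.
9989 + 9899 = 19888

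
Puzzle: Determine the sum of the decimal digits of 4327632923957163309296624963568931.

163

4+3+2+7+6+3+2+9+2+3+9+5+7+1+6+3+3+0+9+2+9+6+6+2+4+9+6+3+5+6+8+9+3+1 = 163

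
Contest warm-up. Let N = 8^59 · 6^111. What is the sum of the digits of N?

8^59 · 6^111 = 45404408790081098886483292346723292045725241729676519424482581157072989479015383956497173414054787338113912775581286411238344105090961375232
Sum of its 140 digits: 621.

621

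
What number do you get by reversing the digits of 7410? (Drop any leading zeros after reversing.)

147

Reversing 7410 gives 147.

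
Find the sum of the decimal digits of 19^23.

19^23 = 257829627945307727248226067259
Sum of its 30 digits: 145.

145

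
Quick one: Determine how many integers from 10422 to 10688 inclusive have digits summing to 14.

25

The integers in [10422, 10688] that have digits summing to 14: 10427, 10436, 10445, 10454, 10463, 10472, …, 10661, 10670.
25 qualify.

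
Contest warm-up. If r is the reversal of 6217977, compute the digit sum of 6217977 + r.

Reversal of 6217977 is 7797126; 6217977 + 7797126 = 14015103.
Digit sum of 14015103: 1+4+0+1+5+1+0+3 = 15.

15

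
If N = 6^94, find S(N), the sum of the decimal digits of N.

333

6^94 = 14002885448818392191715755040253296907946324384279725470316185836108906496
Sum of its 74 digits: 333.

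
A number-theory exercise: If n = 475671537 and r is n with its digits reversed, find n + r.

1210848111

Reverse of 475671537 is 735176574.
475671537 + 735176574 = 1210848111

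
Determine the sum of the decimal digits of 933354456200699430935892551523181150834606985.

197

9+3+3+3+5+4+4+5+6+2+0+0+6+9+9+4+3+0+9+3+5+8+9+2+5+5+1+5+2+3+1+8+1+1+5+0+8+3+4+6+0+6+9+8+5 = 197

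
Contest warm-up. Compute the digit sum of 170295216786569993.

1+7+0+2+9+5+2+1+6+7+8+6+5+6+9+9+9+3 = 95

95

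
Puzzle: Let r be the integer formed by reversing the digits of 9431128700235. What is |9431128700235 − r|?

4111050488886

Reverse of 9431128700235 is 5320078211349.
|9431128700235 − 5320078211349| = 4111050488886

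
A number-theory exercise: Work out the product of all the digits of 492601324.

4×9×2×6×0×1×3×2×4 = 0

0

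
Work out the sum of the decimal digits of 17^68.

17^68 = 468302691381921069883287081116284963942967097120751895878381045538504529308269554241
Sum of its 84 digits: 388.

388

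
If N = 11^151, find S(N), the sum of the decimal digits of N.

11^151 = 17794896193538089553658218287024219755850917200142296862849484677919699404708882141050333012163781490761258146777218857478470840529169920162350224809714859011
Sum of its 158 digits: 722.

722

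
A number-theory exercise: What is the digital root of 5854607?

8

5+8+5+4+6+0+7 = 35
3+5 = 8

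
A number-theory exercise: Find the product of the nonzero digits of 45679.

7560

4×5×6×7×9 = 7560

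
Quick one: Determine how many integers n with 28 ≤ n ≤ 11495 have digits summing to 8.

The integers in [28, 11495] that have digits summing to 8: 35, 44, 53, 62, 71, 80, …, 11411, 11420.
223 qualify.

223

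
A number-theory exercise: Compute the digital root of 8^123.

The digital root of n equals n mod 9 (or 9 when 9 | n), so we need 8^123 mod 9.
8^123 ≡ 8 (mod 9), so the digital root is 8.

8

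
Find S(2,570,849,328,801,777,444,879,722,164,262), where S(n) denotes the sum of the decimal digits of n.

146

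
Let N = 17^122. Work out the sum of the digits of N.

658

17^122 = 1302472037065894550548269044955115148432094306881607748955323353938076048411566911573582726816001493598289882037180231658117061012981504737428621974689
Sum of its 151 digits: 658.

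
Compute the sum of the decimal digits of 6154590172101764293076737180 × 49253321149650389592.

6154590172101764293076737180 × 49253321149650389592 = 303134006291010258427369969888662967339191430560
Sum of its 48 digits: 207.

207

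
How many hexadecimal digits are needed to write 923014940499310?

13

923014940499310 in base 16 is 3477A29A69D6E, which has 13 digits.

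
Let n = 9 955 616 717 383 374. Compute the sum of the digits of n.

84

9+9+5+5+6+1+6+7+1+7+3+8+3+3+7+4 = 84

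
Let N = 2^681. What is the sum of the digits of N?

2^681 = 10032913020226237310869197622070557910061530690809581488606035047662224110216294903018315384440590765432325303757053790498770584583633048750167493382743608188543746320969475933440520778435368952314936164352
Sum of its 206 digits: 854.

854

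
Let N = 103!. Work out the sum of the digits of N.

621

103! = 99029007164861804075467152545817733490901658221144924830052805546998766658416222832141441073883538492653516385977292093222882134415149891584000000000000000000000000
Sum of its 164 digits: 621.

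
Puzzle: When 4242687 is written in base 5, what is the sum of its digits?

19

4242687 in base 5 is 2041231222.
Digit sum: 2+0+4+1+2+3+1+2+2+2 = 19.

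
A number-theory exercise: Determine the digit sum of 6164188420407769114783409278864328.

158

6+1+6+4+1+8+8+4+2+0+4+0+7+7+6+9+1+1+4+7+8+3+4+0+9+2+7+8+8+6+4+3+2+8 = 158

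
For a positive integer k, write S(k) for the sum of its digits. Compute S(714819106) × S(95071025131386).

S(714819106) = 7+1+4+8+1+9+1+0+6 = 37.
S(95071025131386) = 9+5+0+7+1+0+2+5+1+3+1+3+8+6 = 51.
37 · 51 = 1887.

1887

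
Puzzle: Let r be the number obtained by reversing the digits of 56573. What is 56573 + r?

94138

Reverse of 56573 is 37565.
56573 + 37565 = 94138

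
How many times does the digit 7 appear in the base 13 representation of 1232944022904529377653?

1232944022904529377653 in base 13 is AC6B76189A81BC0B743.
The digit 7 appears 2 times.

2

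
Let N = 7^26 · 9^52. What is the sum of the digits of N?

7^26 · 9^52 = 391885803729329742197042346802266160574170042503209618151845517432775569
Sum of its 72 digits: 306.

306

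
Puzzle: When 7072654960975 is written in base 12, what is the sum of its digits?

76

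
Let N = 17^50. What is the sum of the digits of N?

17^50 = 33300140732146818380750772381422989832214186835186851059977249
Sum of its 62 digits: 271.

271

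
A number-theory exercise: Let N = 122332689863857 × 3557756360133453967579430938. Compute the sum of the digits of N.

199

122332689863857 × 3557756360133453967579430938 = 435229905415370558707515751806596753807866
Sum of its 42 digits: 199.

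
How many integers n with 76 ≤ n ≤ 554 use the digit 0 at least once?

93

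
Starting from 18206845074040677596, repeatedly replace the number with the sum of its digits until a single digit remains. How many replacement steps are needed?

18206845074040677596 → 89 → 17 → 8 (3 steps)

3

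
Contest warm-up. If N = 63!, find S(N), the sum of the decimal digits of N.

63! = 1982608315404440064116146708361898137544773690227268628106279599612729753600000000000000
Sum of its 88 digits: 333.

333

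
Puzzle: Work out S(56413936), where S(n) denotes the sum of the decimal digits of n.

5+6+4+1+3+9+3+6 = 37

37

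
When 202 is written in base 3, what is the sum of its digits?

202 in base 3 is 21111.
Digit sum: 2+1+1+1+1 = 6.

6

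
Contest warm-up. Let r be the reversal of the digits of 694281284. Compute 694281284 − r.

Reverse of 694281284 is 482182496.
694281284 − 482182496 = 212098788

212098788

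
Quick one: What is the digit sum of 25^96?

595

25^96 = 159309191113245227702888039776771180559110455519261878607388585338616290151305816094308987472018268594098344692611135542392730712890625
Sum of its 135 digits: 595.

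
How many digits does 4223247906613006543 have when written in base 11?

4223247906613006543 in base 11 is 83A014A2AA9A261098, which has 18 digits.

18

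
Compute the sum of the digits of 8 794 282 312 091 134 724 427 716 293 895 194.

154

8+7+9+4+2+8+2+3+1+2+0+9+1+1+3+4+7+2+4+4+2+7+7+1+6+2+9+3+8+9+5+1+9+4 = 154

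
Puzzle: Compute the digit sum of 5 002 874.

26

5+0+0+2+8+7+4 = 26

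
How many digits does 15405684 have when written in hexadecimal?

6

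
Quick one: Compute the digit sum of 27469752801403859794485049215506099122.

2+7+4+6+9+7+5+2+8+0+1+4+0+3+8+5+9+7+9+4+4+8+5+0+4+9+2+1+5+5+0+6+0+9+9+1+2+2 = 172

172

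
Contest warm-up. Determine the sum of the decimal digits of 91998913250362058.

80

9+1+9+9+8+9+1+3+2+5+0+3+6+2+0+5+8 = 80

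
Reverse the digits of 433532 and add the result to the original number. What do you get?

668866

Reverse of 433532 is 235334.
433532 + 235334 = 668866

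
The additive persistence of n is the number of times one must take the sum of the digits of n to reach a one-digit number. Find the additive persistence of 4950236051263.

3

4950236051263 → 46 → 10 → 1 (3 steps)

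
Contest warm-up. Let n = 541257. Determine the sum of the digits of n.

24

5+4+1+2+5+7 = 24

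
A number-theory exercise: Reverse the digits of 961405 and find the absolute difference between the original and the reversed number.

Reverse of 961405 is 504169.
|961405 − 504169| = 457236

457236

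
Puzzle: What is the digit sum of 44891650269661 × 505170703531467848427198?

195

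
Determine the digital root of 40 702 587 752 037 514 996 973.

2

4+0+7+0+2+5+8+7+7+5+2+0+3+7+5+1+4+9+9+6+9+7+3 = 110
1+1+0 = 2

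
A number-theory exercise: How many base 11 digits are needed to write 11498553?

11498553 in base 11 is 6544040, which has 7 digits.

7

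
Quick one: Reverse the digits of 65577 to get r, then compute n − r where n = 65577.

Reverse of 65577 is 77556.
65577 − 77556 = -11979

-11979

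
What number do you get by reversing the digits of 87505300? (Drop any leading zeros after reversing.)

350578

Reversing 87505300 gives 350578.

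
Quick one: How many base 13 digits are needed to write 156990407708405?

13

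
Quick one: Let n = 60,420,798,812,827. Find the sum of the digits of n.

64

6+0+4+2+0+7+9+8+8+1+2+8+2+7 = 64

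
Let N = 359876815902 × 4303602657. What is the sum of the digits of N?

359876815902 × 4303602657 = 1548766821108547051614
Sum of its 22 digits: 90.

90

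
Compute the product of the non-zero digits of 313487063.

3×1×3×4×8×7×6×3 = 36288

36288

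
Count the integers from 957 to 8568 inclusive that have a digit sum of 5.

35

The integers in [957, 8568] that have a digit sum of 5: 1004, 1013, 1022, 1031, 1040, 1103, …, 4100, 5000.
35 qualify.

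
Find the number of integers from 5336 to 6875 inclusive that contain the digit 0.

The integers in [5336, 6875] that contain the digit 0: 5340, 5350, 5360, 5370, 5380, 5390, …, 6860, 6870.
370 qualify.

370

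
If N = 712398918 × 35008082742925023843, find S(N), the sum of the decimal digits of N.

712398918 × 35008082742925023843 = 24939720267314259140877401874
Sum of its 29 digits: 126.

126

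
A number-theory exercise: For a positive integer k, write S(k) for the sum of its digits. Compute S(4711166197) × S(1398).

903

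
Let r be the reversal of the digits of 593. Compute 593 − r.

198

Reverse of 593 is 395.
593 − 395 = 198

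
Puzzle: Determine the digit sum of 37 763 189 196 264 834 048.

3+7+7+6+3+1+8+9+1+9+6+2+6+4+8+3+4+0+4+8 = 99

99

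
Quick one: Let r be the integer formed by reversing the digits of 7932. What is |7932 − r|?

5535

Reverse of 7932 is 2397.
|7932 − 2397| = 5535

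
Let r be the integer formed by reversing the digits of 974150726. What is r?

627051479

Reversing 974150726 gives 627051479.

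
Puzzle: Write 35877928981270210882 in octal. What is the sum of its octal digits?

68

35877928981270210882 in base 8 is 3707500045065523324502.
Digit sum: 3+7+0+7+5+0+0+0+4+5+0+6+5+5+2+3+3+2+4+5+0+2 = 68.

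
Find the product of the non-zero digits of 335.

3×3×5 = 45

45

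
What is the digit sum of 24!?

24! = 620448401733239439360000
Sum of its 24 digits: 81.

81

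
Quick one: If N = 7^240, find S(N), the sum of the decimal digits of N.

883

7^240 = 66608492302838911021713765791814421069079103012931658889164468964901207541173687670269511691107472378038502210283706856995686326012802152312116599627177597482714257624217684587282234064499666923475344001
Sum of its 203 digits: 883.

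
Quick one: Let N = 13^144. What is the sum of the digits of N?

757

13^144 = 25576595330541451188765832638549849298314373520153608786670906139957572402372141367568937940553448343243684988004734396737936160930207489715389784190815069636161
Sum of its 161 digits: 757.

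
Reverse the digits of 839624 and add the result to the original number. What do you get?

1266562

Reverse of 839624 is 426938.
839624 + 426938 = 1266562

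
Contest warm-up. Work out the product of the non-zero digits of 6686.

1728

6×6×8×6 = 1728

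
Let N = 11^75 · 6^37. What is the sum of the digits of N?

495

11^75 · 6^37 = 78713214958815520057779705462239589088040346280683528364075095186651348947217285326553751446747459235086336
Sum of its 107 digits: 495.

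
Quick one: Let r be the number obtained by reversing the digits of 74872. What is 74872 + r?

Reverse of 74872 is 27847.
74872 + 27847 = 102719

102719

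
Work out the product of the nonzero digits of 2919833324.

2×9×1×9×8×3×3×3×2×4 = 279936

279936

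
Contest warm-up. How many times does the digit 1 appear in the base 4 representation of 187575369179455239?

7

187575369179455239 in base 4 is 22122121230313300203131330013.
The digit 1 appears 7 times.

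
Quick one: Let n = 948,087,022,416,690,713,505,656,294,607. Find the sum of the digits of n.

132

9+4+8+0+8+7+0+2+2+4+1+6+6+9+0+7+1+3+5+0+5+6+5+6+2+9+4+6+0+7 = 132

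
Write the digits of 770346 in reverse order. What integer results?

Reversing 770346 gives 643077.

643077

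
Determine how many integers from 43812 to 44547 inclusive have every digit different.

The integers in [43812, 44547] that have every digit different: 43812, 43815, 43816, 43817, 43819, 43820, …, 43986, 43987.
77 qualify.

77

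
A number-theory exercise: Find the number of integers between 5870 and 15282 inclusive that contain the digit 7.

3254

The integers in [5870, 15282] that contain the digit 7: 5870, 5871, 5872, 5873, 5874, 5875, …, 15278, 15279.
3254 qualify.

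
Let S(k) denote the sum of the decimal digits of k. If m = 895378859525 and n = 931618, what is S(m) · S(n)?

S(895378859525) = 8+9+5+3+7+8+8+5+9+5+2+5 = 74.
S(931618) = 9+3+1+6+1+8 = 28.
74 · 28 = 2072.

2072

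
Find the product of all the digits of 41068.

0

4×1×0×6×8 = 0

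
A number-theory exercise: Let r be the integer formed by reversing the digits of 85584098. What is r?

89048558

Reversing 85584098 gives 89048558.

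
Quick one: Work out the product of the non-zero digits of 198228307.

1×9×8×2×2×8×3×7 = 48384

48384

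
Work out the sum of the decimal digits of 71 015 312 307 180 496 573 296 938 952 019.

136

7+1+0+1+5+3+1+2+3+0+7+1+8+0+4+9+6+5+7+3+2+9+6+9+3+8+9+5+2+0+1+9 = 136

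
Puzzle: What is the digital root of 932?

9+3+2 = 14
1+4 = 5

5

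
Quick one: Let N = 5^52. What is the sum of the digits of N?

130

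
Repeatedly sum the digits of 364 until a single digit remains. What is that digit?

3+6+4 = 13
1+3 = 4

4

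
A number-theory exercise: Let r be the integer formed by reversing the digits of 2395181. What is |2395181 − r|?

Reverse of 2395181 is 1815932.
|2395181 − 1815932| = 579249

579249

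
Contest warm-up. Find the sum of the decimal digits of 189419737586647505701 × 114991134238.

189419737586647505701 × 114991134238 = 21781590472152917484451561290838
Sum of its 32 digits: 139.

139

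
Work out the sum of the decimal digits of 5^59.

5^59 = 173472347597680709441192448139190673828125
Sum of its 42 digits: 191.

191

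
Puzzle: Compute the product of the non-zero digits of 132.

6

1×3×2 = 6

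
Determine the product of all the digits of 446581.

3840

4×4×6×5×8×1 = 3840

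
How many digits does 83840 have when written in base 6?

83840 in base 6 is 1444052, which has 7 digits.

7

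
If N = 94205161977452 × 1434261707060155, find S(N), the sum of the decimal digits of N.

119

94205161977452 × 1434261707060155 = 135114856431658712549317625060
Sum of its 30 digits: 119.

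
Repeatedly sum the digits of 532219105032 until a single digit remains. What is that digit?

6

5+3+2+2+1+9+1+0+5+0+3+2 = 33
3+3 = 6
(Equivalently, 532219105032 mod 9 = 6.)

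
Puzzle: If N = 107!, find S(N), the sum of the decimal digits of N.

107! = 12265202031961379393517517010387338887131568154382945052653251412013535324922144249034658613287059061933743916719318560380966506520420000368175349760000000000000000000000000
Sum of its 173 digits: 594.

594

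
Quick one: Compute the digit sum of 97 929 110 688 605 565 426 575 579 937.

156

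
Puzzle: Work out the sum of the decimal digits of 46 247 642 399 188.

73

4+6+2+4+7+6+4+2+3+9+9+1+8+8 = 73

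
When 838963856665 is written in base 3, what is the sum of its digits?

838963856665 in base 3 is 2222012111211111202001001.
Digit sum: 2+2+2+2+0+1+2+1+1+1+2+1+1+1+1+1+2+0+2+0+0+1+0+0+1 = 27.

27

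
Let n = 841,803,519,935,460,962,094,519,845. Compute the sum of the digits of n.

128

8+4+1+8+0+3+5+1+9+9+3+5+4+6+0+9+6+2+0+9+4+5+1+9+8+4+5 = 128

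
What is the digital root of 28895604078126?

3

2+8+8+9+5+6+0+4+0+7+8+1+2+6 = 66
6+6 = 12
1+2 = 3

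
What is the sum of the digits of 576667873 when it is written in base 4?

19

576667873 in base 4 is 202113310003201.
Digit sum: 2+0+2+1+1+3+3+1+0+0+0+3+2+0+1 = 19.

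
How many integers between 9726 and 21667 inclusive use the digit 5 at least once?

The integers in [9726, 21667] that use the digit 5 at least once: 9735, 9745, 9750, 9751, 9752, 9753, …, 21659, 21665.
3975 qualify.

3975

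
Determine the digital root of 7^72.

The digital root of n equals n mod 9 (or 9 when 9 | n), so we need 7^72 mod 9.
7^72 ≡ 1 (mod 9), so the digital root is 1.

1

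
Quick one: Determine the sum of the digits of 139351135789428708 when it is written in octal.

82

139351135789428708 in base 8 is 7570461724361527744.
Digit sum: 7+5+7+0+4+6+1+7+2+4+3+6+1+5+2+7+7+4+4 = 82.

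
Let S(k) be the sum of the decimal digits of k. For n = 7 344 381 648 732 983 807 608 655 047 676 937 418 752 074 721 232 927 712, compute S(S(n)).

First digit sum: 257.
2+5+7 = 14.

14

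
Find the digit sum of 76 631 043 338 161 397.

7+6+6+3+1+0+4+3+3+3+8+1+6+1+3+9+7 = 71

71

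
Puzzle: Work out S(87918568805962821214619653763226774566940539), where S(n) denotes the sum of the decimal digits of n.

8+7+9+1+8+5+6+8+8+0+5+9+6+2+8+2+1+2+1+4+6+1+9+6+5+3+7+6+3+2+2+6+7+7+4+5+6+6+9+4+0+5+3+9 = 221

221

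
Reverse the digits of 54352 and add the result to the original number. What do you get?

Reverse of 54352 is 25345.
54352 + 25345 = 79697

79697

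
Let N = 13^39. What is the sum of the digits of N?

199

13^39 = 27783742160348572763840067510872319734178277
Sum of its 44 digits: 199.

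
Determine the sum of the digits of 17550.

18

1+7+5+5+0 = 18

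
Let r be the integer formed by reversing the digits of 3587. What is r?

Reversing 3587 gives 7853.

7853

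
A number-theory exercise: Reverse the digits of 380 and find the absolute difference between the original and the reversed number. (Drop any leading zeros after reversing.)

Reverse of 380 is 83.
|380 − 83| = 297

297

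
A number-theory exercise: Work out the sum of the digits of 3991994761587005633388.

114

3+9+9+1+9+9+4+7+6+1+5+8+7+0+0+5+6+3+3+3+8+8 = 114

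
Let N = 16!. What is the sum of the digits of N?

16! = 20922789888000
Sum of its 14 digits: 63.

63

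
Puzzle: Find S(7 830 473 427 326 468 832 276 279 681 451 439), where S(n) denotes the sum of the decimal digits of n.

161

7+8+3+0+4+7+3+4+2+7+3+2+6+4+6+8+8+3+2+2+7+6+2+7+9+6+8+1+4+5+1+4+3+9 = 161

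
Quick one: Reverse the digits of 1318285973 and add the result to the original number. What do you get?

5114114104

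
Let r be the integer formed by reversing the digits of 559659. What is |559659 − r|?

397296

Reverse of 559659 is 956955.
|559659 − 956955| = 397296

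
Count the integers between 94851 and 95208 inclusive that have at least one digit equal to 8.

The integers in [94851, 95208] that have at least one digit equal to 8: 94851, 94852, 94853, 94854, 94855, 94856, …, 95198, 95208.
107 qualify.

107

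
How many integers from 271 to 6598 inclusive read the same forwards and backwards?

129

The integers in [271, 6598] that read the same forwards and backwards: 272, 282, 292, 303, 313, 323, …, 6446, 6556.
129 qualify.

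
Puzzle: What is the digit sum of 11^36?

11^36 = 30912680532870672635673352936887453361
Sum of its 38 digits: 172.

172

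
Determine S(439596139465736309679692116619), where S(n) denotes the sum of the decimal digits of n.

4+3+9+5+9+6+1+3+9+4+6+5+7+3+6+3+0+9+6+7+9+6+9+2+1+1+6+6+1+9 = 155

155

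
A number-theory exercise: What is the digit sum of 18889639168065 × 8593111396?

18889639168065 × 8593111396 = 162320773601427310768740
Sum of its 24 digits: 87.

87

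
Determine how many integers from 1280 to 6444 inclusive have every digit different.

2674

The integers in [1280, 6444] that have every digit different: 1280, 1283, 1284, 1285, 1286, 1287, …, 6438, 6439.
2674 qualify.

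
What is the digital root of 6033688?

6+0+3+3+6+8+8 = 34
3+4 = 7
(Equivalently, 6033688 mod 9 = 7.)

7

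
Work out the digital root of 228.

3

2+2+8 = 12
1+2 = 3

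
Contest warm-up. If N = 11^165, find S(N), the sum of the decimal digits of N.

11^165 = 6757608868127138237956101822940166411181979534273109608631709075161260929382960807182359534791920266112494904561625312116392006440922720311349424164410981955288699247434651
Sum of its 172 digits: 728.

728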